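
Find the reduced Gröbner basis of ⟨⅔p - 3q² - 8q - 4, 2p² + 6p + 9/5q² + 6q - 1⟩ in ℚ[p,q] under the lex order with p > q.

G = {p - 9/2q² - 12q - 6, q⁴ + 16/3q³ + 472/45q² + 244/27q + 214/81}

This is the nonlinear analogue of row-reducing a linear system.

f_1 = ⅔p - 3q² - 8q - 4, LT = p.
f_2 = 2p² + 6p + 9/5q² + 6q - 1, LT = p².

S(f_1,f_2): lcm = p². S = -9/2pq² - 12pq - 9p - 9/10q² - 3q + ½.
  reduce S modulo (f_1, f_2):
  remainder -81/4q⁴ - 108q³ - 1062/5q² - 183q - 107/2 ≠ 0; add g_3 = -81/4q⁴ - 108q³ - 1062/5q² - 183q - 107/2 to the basis.

The other S-polynomials (S(f_1,g_3), S(f_2,g_3)) all reduce to 0 modulo the current basis, so we have a Gröbner basis.
Inter-reduce: drop elements whose leading term is divisible by another's, tail-reduce, and make monic.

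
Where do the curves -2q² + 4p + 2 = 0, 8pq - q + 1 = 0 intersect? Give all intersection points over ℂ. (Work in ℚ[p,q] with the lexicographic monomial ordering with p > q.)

Compute a lex Gröbner basis by Buchberger's algorithm.
f_1 = 4p - 2q² + 2, LT = p.
f_2 = 8pq - q + 1, LT = pq.

S(f_1,f_2): lcm = pq. S = -½q³ + ⅝q - ⅛.
  reduce S modulo (f_1, f_2):
  remainder -½q³ + ⅝q - ⅛ ≠ 0; add h_3 = -½q³ + ⅝q - ⅛ to the basis.

The other S-polynomials (S(f_1,h_3), S(f_2,h_3)) all reduce to 0 modulo the current basis, so we have a Gröbner basis.
Inter-reduce: drop elements whose leading term is divisible by another's, tail-reduce, and make monic.
Reduced Gröbner basis: {p - ½q² + ½, q³ - 5/4q + ¼}.

Since the basis is lex-ordered, q³ - 5/4q + ¼ is univariate in q. Its roots are {1, -1/2 + sqrt(2)/2, -sqrt(2)/2 - 1/2}. Back-substituting each root into the other basis elements fixes the other coordinates.
  q = 1: the earlier basis element becomes p = 0, giving p = 0 — point (0, 1).
  q = -1/2 + sqrt(2)/2: the earlier basis element becomes p + 1/8 + sqrt(2)/4 = 0, giving p = -sqrt(2)/4 - 1/8 — point (-sqrt(2)/4 - 1/8, -1/2 + sqrt(2)/2).
  q = -sqrt(2)/2 - 1/2: the earlier basis element becomes p - sqrt(2)/4 + 1/8 = 0, giving p = -1/8 + sqrt(2)/4 — point (-1/8 + sqrt(2)/4, -sqrt(2)/2 - 1/2).

{(0, 1), (-sqrt(2)/4 - 1/8, -1/2 + sqrt(2)/2), (-1/8 + sqrt(2)/4, -sqrt(2)/2 - 1/2)}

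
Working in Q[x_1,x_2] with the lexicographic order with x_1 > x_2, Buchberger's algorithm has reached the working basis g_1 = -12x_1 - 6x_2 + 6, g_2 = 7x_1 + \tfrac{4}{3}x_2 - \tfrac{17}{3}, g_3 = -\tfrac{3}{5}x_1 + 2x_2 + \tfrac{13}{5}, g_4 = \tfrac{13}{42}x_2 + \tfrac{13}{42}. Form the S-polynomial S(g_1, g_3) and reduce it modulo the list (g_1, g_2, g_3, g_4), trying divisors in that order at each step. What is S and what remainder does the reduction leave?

lcm(LM(g_1), LM(g_3)) = x_1.
S = (lcm/LT(g_1))·g_1 − (lcm/LT(g_3))·g_3 = \tfrac{23}{6}x_2 + \tfrac{23}{6}.
Reduce S modulo (g_1, g_2, g_3, g_4) in that order:
  leading term x_2: subtract (\tfrac{161}{13})·g_4 from \tfrac{23}{6}x_2 + \tfrac{23}{6} → 0
The remainder is 0, so this S-polynomial contributes no new basis element.
This is the inner loop of Buchberger's algorithm — each nonzero remainder becomes a new basis element.

S(g_1, g_3) = \tfrac{23}{6}x_2 + \tfrac{23}{6}; remainder on division = 0.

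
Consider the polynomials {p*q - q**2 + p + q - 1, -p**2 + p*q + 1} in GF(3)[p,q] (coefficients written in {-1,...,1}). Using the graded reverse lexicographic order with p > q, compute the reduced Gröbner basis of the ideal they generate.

The reduced Gröbner basis is the canonical form of the ideal for this ordering.

f_1 = p*q - q**2 + p + q - 1, LT = p*q.
f_2 = -p**2 + p*q + 1, LT = p**2.

S(f_1,f_2): lcm = p**2*q. S = p**2 + p*q - p + q.
  leading term p**2: subtract (-1)·f_2 from p**2 + p*q - p + q → -p*q - p + q + 1
  leading term p*q: subtract (-1)·f_1 from -p*q - p + q + 1 → -q**2 - q
  leading term q**2: no divisor's leading term divides it; move -q**2 to the remainder.
  leading term q: no divisor's leading term divides it; move -q to the remainder.
  remainder -q**2 - q ≠ 0; add g_3 = -q**2 - q to the basis.

The other S-polynomials (S(f_1,g_3), S(f_2,g_3)) all reduce to 0 modulo the current basis, so we have a Gröbner basis.

G = {p**2 + p - q + 1, p*q + p - q - 1, q**2 + q}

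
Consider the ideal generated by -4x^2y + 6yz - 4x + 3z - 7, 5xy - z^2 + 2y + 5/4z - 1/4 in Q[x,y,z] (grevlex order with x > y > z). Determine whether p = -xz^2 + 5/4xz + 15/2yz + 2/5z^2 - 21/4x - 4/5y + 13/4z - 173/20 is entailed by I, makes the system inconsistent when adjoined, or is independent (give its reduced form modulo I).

First compute the reduced Gröbner basis of I by Buchberger's algorithm.
f_1 = -4x^2y + 6yz - 4x + 3z - 7, LT = x^2y.
f_2 = 5xy - z^2 + 2y + 5/4z - 1/4, LT = xy.

S(f_1,f_2): lcm = x^2y. S = 1/5xz^2 - 2/5xy - 1/4xz - 3/2yz + 21/20x - 3/4z + 7/4.
  leading term xz^2: no divisor's leading term divides it; move 1/5xz^2 to the remainder.
  leading term xy: subtract (-2/25)·f_2 from -2/5xy - 1/4xz - 3/2yz + 21/20x - 3/4z + 7/4 → -1/4xz - 3/2yz - 2/25z^2 + 21/20x + 4/25y - 13/20z + 173/100
  leading term xz: no divisor's leading term divides it; move -1/4xz to the remainder.
  leading term yz: no divisor's leading term divides it; move -3/2yz to the remainder.
  leading term z^2: no divisor's leading term divides it; move -2/25z^2 to the remainder.
  leading term x: no divisor's leading term divides it; move 21/20x to the remainder.
  leading term y: no divisor's leading term divides it; move 4/25y to the remainder.
  leading term z: no divisor's leading term divides it; move -13/20z to the remainder.
  leading term 1: no divisor's leading term divides it; move 173/100 to the remainder.
  remainder 1/5xz^2 - 1/4xz - 3/2yz - 2/25z^2 + 21/20x + 4/25y - 13/20z + 173/100 ≠ 0; add h_3 = 1/5xz^2 - 1/4xz - 3/2yz - 2/25z^2 + 21/20x + 4/25y - 13/20z + 173/100 to the basis.

S(f_1,h_3): lcm = x^2yz^2. S = 5/4x^2yz + 15/2xy^2z + 2/5xyz^2 - 3/2yz^3 - 21/4x^2y - 4/5xy^2 + 13/4xyz + xz^2 - 3/4z^3 - 173/20xy + 7/4z^2.
  leading term x^2yz: subtract (-5/16z)·f_1 from 5/4x^2yz + 15/2xy^2z + 2/5xyz^2 - 3/2yz^3 - 21/4x^2y - 4/5xy^2 + 13/4xyz + xz^2 - 3/4z^3 - 173/20xy + 7/4z^2 → 15/2xy^2z + 2/5xyz^2 - 3/2yz^3 - 21/4x^2y - 4/5xy^2 + 13/4xyz + xz^2 + 15/8yz^2 - 3/4z^3 - 173/20xy - 5/4xz + 43/16z^2 - 35/16z
  leading term xy^2z: subtract (3/2yz)·f_2 from 15/2xy^2z + 2/5xyz^2 - 3/2yz^3 - 21/4x^2y - 4/5xy^2 + 13/4xyz + xz^2 + 15/8yz^2 - 3/4z^3 - 173/20xy - 5/4xz + 43/16z^2 - 35/16z → 2/5xyz^2 - 21/4x^2y - 4/5xy^2 + 13/4xyz - 3y^2z + xz^2 - 3/4z^3 - 173/20xy - 5/4xz + 3/8yz + 43/16z^2 - 35/16z
  leading term xyz^2: subtract (2/25z^2)·f_2 from 2/5xyz^2 - 21/4x^2y - 4/5xy^2 + 13/4xyz - 3y^2z + xz^2 - 3/4z^3 - 173/20xy - 5/4xz + 3/8yz + 43/16z^2 - 35/16z → 2/25z^4 - 21/4x^2y - 4/5xy^2 + 13/4xyz - 3y^2z + xz^2 - 4/25yz^2 - 17/20z^3 - 173/20xy - 5/4xz + 3/8yz + 1083/400z^2 - 35/16z
  leading term z^4: no divisor's leading term divides it; move 2/25z^4 to the remainder.
  leading term x^2y: subtract (21/16)·f_1 from -21/4x^2y - 4/5xy^2 + 13/4xyz - 3y^2z + xz^2 - 4/25yz^2 - 17/20z^3 - 173/20xy - 5/4xz + 3/8yz + 1083/400z^2 - 35/16z → -4/5xy^2 + 13/4xyz - 3y^2z + xz^2 - 4/25yz^2 - 17/20z^3 - 173/20xy - 5/4xz - 15/2yz + 1083/400z^2 + 21/4x - 49/8z + 147/16
  leading term xy^2: subtract (-4/25y)·f_2 from -4/5xy^2 + 13/4xyz - 3y^2z + xz^2 - 4/25yz^2 - 17/20z^3 - 173/20xy - 5/4xz - 15/2yz + 1083/400z^2 + 21/4x - 49/8z + 147/16 → 13/4xyz - 3y^2z + xz^2 - 8/25yz^2 - 17/20z^3 - 173/20xy + 8/25y^2 - 5/4xz - 73/10yz + 1083/400z^2 + 21/4x - 1/25y - 49/8z + 147/16
  leading term xyz: subtract (13/20z)·f_2 from 13/4xyz - 3y^2z + xz^2 - 8/25yz^2 - 17/20z^3 - 173/20xy + 8/25y^2 - 5/4xz - 73/10yz + 1083/400z^2 + 21/4x - 1/25y - 49/8z + 147/16 → -3y^2z + xz^2 - 8/25yz^2 - 1/5z^3 - 173/20xy + 8/25y^2 - 5/4xz - 43/5yz + 379/200z^2 + 21/4x - 1/25y - 477/80z + 147/16
  leading term y^2z: no divisor's leading term divides it; move -3y^2z to the remainder.
  leading term xz^2: subtract (5)·h_3 from xz^2 - 8/25yz^2 - 1/5z^3 - 173/20xy + 8/25y^2 - 5/4xz - 43/5yz + 379/200z^2 + 21/4x - 1/25y - 477/80z + 147/16 → -8/25yz^2 - 1/5z^3 - 173/20xy + 8/25y^2 - 11/10yz + 459/200z^2 - 21/25y - 217/80z + 43/80
  leading term yz^2: no divisor's leading term divides it; move -8/25yz^2 to the remainder.
  leading term z^3: no divisor's leading term divides it; move -1/5z^3 to the remainder.
  leading term xy: subtract (-173/100)·f_2 from -173/20xy + 8/25y^2 - 11/10yz + 459/200z^2 - 21/25y - 217/80z + 43/80 → 8/25y^2 - 11/10yz + 113/200z^2 + 131/50y - 11/20z + 21/200
  leading term y^2: no divisor's leading term divides it; move 8/25y^2 to the remainder.
  leading term yz: no divisor's leading term divides it; move -11/10yz to the remainder.
  leading term z^2: no divisor's leading term divides it; move 113/200z^2 to the remainder.
  leading term y: no divisor's leading term divides it; move 131/50y to the remainder.
  leading term z: no divisor's leading term divides it; move -11/20z to the remainder.
  leading term 1: no divisor's leading term divides it; move 21/200 to the remainder.
  remainder 2/25z^4 - 3y^2z - 8/25yz^2 - 1/5z^3 + 8/25y^2 - 11/10yz + 113/200z^2 + 131/50y - 11/20z + 21/200 ≠ 0; add h_4 = 2/25z^4 - 3y^2z - 8/25yz^2 - 1/5z^3 + 8/25y^2 - 11/10yz + 113/200z^2 + 131/50y - 11/20z + 21/200 to the basis.

The other S-polynomials (S(f_2,h_3), S(f_1,h_4), S(f_2,h_4), S(h_3,h_4)) all reduce to 0 modulo the current basis, so we have a Gröbner basis.
Inter-reduce: drop elements whose leading term is divisible by another's, tail-reduce, and make monic.
Reduced Gröbner basis: {z^4 - 75/2y^2z - 4yz^2 - 5/2z^3 + 4y^2 - 55/4yz + 113/16z^2 + 131/4y - 55/8z + 21/16, xz^2 - 5/4xz - 15/2yz - 2/5z^2 + 21/4x + 4/5y - 13/4z + 173/20, xy - 1/5z^2 + 2/5y + 1/4z - 1/20}.
Label its elements g_1 = z^4 - 75/2y^2z - 4yz^2 - 5/2z^3 + 4y^2 - 55/4yz + 113/16z^2 + 131/4y - 55/8z + 21/16, g_2 = xz^2 - 5/4xz - 15/2yz - 2/5z^2 + 21/4x + 4/5y - 13/4z + 173/20, g_3 = xy - 1/5z^2 + 2/5y + 1/4z - 1/20.

Reduce p = -xz^2 + 5/4xz + 15/2yz + 2/5z^2 - 21/4x - 4/5y + 13/4z - 173/20 modulo G:
  leading term xz^2: subtract (-1)·g_2 from -xz^2 + 5/4xz + 15/2yz + 2/5z^2 - 21/4x - 4/5y + 13/4z - 173/20 → 0
  normal form = 0.
Since the normal form is 0, p ∈ I.

-xz^2 + 5/4xz + 15/2yz + 2/5z^2 - 21/4x - 4/5y + 13/4z - 173/20 lies in I (it reduces to 0).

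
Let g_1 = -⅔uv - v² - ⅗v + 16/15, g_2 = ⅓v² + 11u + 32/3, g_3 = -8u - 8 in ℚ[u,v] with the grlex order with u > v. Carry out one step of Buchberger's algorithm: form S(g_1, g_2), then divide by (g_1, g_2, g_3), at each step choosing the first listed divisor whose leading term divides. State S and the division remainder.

lcm(LM(g_1), LM(g_2)) = uv².
S = (lcm/LT(g_1))·g_1 − (lcm/LT(g_2))·g_2 = 3/2v³ - 33u² + 9/10v² - 32u - 8/5v.
Reduce S modulo (g_1, g_2, g_3) in that order:
  leading term v³: subtract (9/2v)·g_2 from 3/2v³ - 33u² + 9/10v² - 32u - 8/5v → -33u² - 99/2uv + 9/10v² - 32u - 248/5v
  leading term u²: subtract (33/8u)·g_3 from -33u² - 99/2uv + 9/10v² - 32u - 248/5v → -99/2uv + 9/10v² + u - 248/5v
  leading term uv: subtract (297/4)·g_1 from -99/2uv + 9/10v² + u - 248/5v → 1503/20v² + u - 101/20v - 396/5
  leading term v²: subtract (4509/20)·g_2 from 1503/20v² + u - 101/20v - 396/5 → -49579/20u - 101/20v - 2484
  leading term u: subtract (49579/160)·g_3 from -49579/20u - 101/20v - 2484 → -101/20v - 101/20
  leading term v: no divisor's leading term divides it; move -101/20v to the remainder.
  leading term 1: no divisor's leading term divides it; move -101/20 to the remainder.
The remainder -101/20v - 101/20 is nonzero, so it would be added as the next basis element.

S(g_1, g_2) = 3/2v³ - 33u² + 9/10v² - 32u - 8/5v; remainder on division = -101/20v - 101/20.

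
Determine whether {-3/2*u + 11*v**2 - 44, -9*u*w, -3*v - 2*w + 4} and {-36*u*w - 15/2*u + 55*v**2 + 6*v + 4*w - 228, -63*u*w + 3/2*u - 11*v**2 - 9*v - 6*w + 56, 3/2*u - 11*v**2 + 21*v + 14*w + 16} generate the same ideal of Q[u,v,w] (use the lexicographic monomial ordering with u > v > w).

Since reduced Gröbner bases are canonical representatives of ideals under a given ordering, it suffices to compute and compare them.
Buchberger on the first generating set:
f_1 = -3/2*u + 11*v**2 - 44, LT = u.
f_2 = -9*u*w, LT = u*w.
f_3 = -3*v - 2*w + 4, LT = v.

S(f_1,f_2): lcm = u*w. S = -22/3*v**2*w + 88/3*w.
  leading term v**2*w: subtract (22/9*v*w)·f_3 from -22/3*v**2*w + 88/3*w → 44/9*v*w**2 - 88/9*v*w + 88/3*w
  leading term v*w**2: subtract (-44/27*w**2)·f_3 from 44/9*v*w**2 - 88/9*v*w + 88/3*w → -88/9*v*w - 88/27*w**3 + 176/27*w**2 + 88/3*w
  leading term v*w: subtract (88/27*w)·f_3 from -88/9*v*w - 88/27*w**3 + 176/27*w**2 + 88/3*w → -88/27*w**3 + 352/27*w**2 + 440/27*w
  leading term w**3: no divisor's leading term divides it; move -88/27*w**3 to the remainder.
  leading term w**2: no divisor's leading term divides it; move 352/27*w**2 to the remainder.
  leading term w: no divisor's leading term divides it; move 440/27*w to the remainder.
  remainder -88/27*w**3 + 352/27*w**2 + 440/27*w ≠ 0; add g_4 = -88/27*w**3 + 352/27*w**2 + 440/27*w to the basis.

The other S-polynomials (S(f_1,f_3), S(f_2,f_3), S(f_1,g_4), S(f_2,g_4), S(f_3,g_4)) all reduce to 0 modulo the current basis, so we have a Gröbner basis.
Inter-reduce: drop elements whose leading term is divisible by another's, tail-reduce, and make monic.
Reduced Gröbner basis: {u - 88/27*w**2 + 352/27*w + 440/27, v + 2/3*w - 4/3, w**3 - 4*w**2 - 5*w}.

Buchberger on the second generating set:
h_1 = -36*u*w - 15/2*u + 55*v**2 + 6*v + 4*w - 228, LT = u*w.
h_2 = -63*u*w + 3/2*u - 11*v**2 - 9*v - 6*w + 56, LT = u*w.
h_3 = 3/2*u - 11*v**2 + 21*v + 14*w + 16, LT = u.

S(h_1,h_2): lcm = u*w. S = 13/56*u - 143/84*v**2 - 13/42*v - 13/63*w + 65/9.
  leading term u: subtract (13/84)·h_3 from 13/56*u - 143/84*v**2 - 13/42*v - 13/63*w + 65/9 → -299/84*v - 299/126*w + 299/63
  leading term v: no divisor's leading term divides it; move -299/84*v to the remainder.
  leading term w: no divisor's leading term divides it; move -299/126*w to the remainder.
  leading term 1: no divisor's leading term divides it; move 299/63 to the remainder.
  remainder -299/84*v - 299/126*w + 299/63 ≠ 0; add k_4 = -299/84*v - 299/126*w + 299/63 to the basis.

S(h_1,h_3): lcm = u*w. S = 5/24*u + 22/3*v**2*w - 55/36*v**2 - 14*v*w - 1/6*v - 28/3*w**2 - 97/9*w + 19/3.
  leading term u: subtract (5/36)·h_3 from 5/24*u + 22/3*v**2*w - 55/36*v**2 - 14*v*w - 1/6*v - 28/3*w**2 - 97/9*w + 19/3 → 22/3*v**2*w - 14*v*w - 37/12*v - 28/3*w**2 - 229/18*w + 37/9
  leading term v**2*w: subtract (-616/299*v*w)·k_4 from 22/3*v**2*w - 14*v*w - 37/12*v - 28/3*w**2 - 229/18*w + 37/9 → -44/9*v*w**2 - 38/9*v*w - 37/12*v - 28/3*w**2 - 229/18*w + 37/9
  leading term v*w**2: subtract (1232/897*w**2)·k_4 from -44/9*v*w**2 - 38/9*v*w - 37/12*v - 28/3*w**2 - 229/18*w + 37/9 → -38/9*v*w - 37/12*v + 88/27*w**3 - 428/27*w**2 - 229/18*w + 37/9
  leading term v*w: subtract (1064/897*w)·k_4 from -38/9*v*w - 37/12*v + 88/27*w**3 - 428/27*w**2 - 229/18*w + 37/9 → -37/12*v + 88/27*w**3 - 352/27*w**2 - 991/54*w + 37/9
  leading term v: subtract (259/299)·k_4 from -37/12*v + 88/27*w**3 - 352/27*w**2 - 991/54*w + 37/9 → 88/27*w**3 - 352/27*w**2 - 440/27*w
  leading term w**3: no divisor's leading term divides it; move 88/27*w**3 to the remainder.
  leading term w**2: no divisor's leading term divides it; move -352/27*w**2 to the remainder.
  leading term w: no divisor's leading term divides it; move -440/27*w to the remainder.
  remainder 88/27*w**3 - 352/27*w**2 - 440/27*w ≠ 0; add k_5 = 88/27*w**3 - 352/27*w**2 - 440/27*w to the basis.

The other S-polynomials (S(h_2,h_3), S(h_1,k_4), S(h_2,k_4), S(h_3,k_4), S(h_1,k_5), S(h_2,k_5), S(h_3,k_5), S(k_4,k_5)) all reduce to 0 modulo the current basis, so we have a Gröbner basis.
Inter-reduce: drop elements whose leading term is divisible by another's, tail-reduce, and make monic.
Reduced Gröbner basis: {u - 88/27*w**2 + 352/27*w + 440/27, v + 2/3*w - 4/3, w**3 - 4*w**2 - 5*w}.

Same reduced basis, so the two generating sets span the same ideal.

Yes, the ideals are equal.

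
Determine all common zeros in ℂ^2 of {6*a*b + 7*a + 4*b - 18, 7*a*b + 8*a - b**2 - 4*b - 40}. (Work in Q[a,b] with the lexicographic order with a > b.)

Compute a lex Gröbner basis by Buchberger's algorithm.
f_1 = 6*a*b + 7*a + 4*b - 18, LT = a*b.
f_2 = 7*a*b + 8*a - b**2 - 4*b - 40, LT = a*b.

S(f_1,f_2): lcm = a*b. S = 1/42*a + 1/7*b**2 + 26/21*b + 19/7.
  leading term a: no divisor's leading term divides it; move 1/42*a to the remainder.
  leading term b**2: no divisor's leading term divides it; move 1/7*b**2 to the remainder.
  leading term b: no divisor's leading term divides it; move 26/21*b to the remainder.
  leading term 1: no divisor's leading term divides it; move 19/7 to the remainder.
  remainder 1/42*a + 1/7*b**2 + 26/21*b + 19/7 ≠ 0; add h_3 = 1/42*a + 1/7*b**2 + 26/21*b + 19/7 to the basis.

S(f_1,h_3): lcm = a*b. S = 7/6*a - 6*b**3 - 52*b**2 - 340/3*b - 3.
  leading term a: subtract (49)·h_3 from 7/6*a - 6*b**3 - 52*b**2 - 340/3*b - 3 → -6*b**3 - 59*b**2 - 174*b - 136
  leading term b**3: no divisor's leading term divides it; move -6*b**3 to the remainder.
  leading term b**2: no divisor's leading term divides it; move -59*b**2 to the remainder.
  leading term b: no divisor's leading term divides it; move -174*b to the remainder.
  leading term 1: no divisor's leading term divides it; move -136 to the remainder.
  remainder -6*b**3 - 59*b**2 - 174*b - 136 ≠ 0; add h_4 = -6*b**3 - 59*b**2 - 174*b - 136 to the basis.

The other S-polynomials (S(f_2,h_3), S(f_1,h_4), S(f_2,h_4), S(h_3,h_4)) all reduce to 0 modulo the current basis, so we have a Gröbner basis.
Inter-reduce: drop elements whose leading term is divisible by another's, tail-reduce, and make monic.
Reduced Gröbner basis: {a + 6*b**2 + 52*b + 114, b**3 + 59/6*b**2 + 29*b + 68/3}.

Elimination: the polynomial b**3 + 59/6*b**2 + 29*b + 68/3 lies in the elimination ideal for b, so b ∈ {-4, -35/12 - sqrt(409)/12, -35/12 + sqrt(409)/12}. For each such b, the remaining basis elements (now univariate) give the rest of the solution.
  b = -4: the earlier basis element becomes a + 2 = 0, giving a = -2 — point (-2, -4).
  b = -35/12 - sqrt(409)/12: the earlier basis element becomes a - 17*sqrt(409)/12 + 365/12 = 0, giving a = -365/12 + 17*sqrt(409)/12 — point (-365/12 + 17*sqrt(409)/12, -35/12 - sqrt(409)/12).
  b = -35/12 + sqrt(409)/12: the earlier basis element becomes a + 17*sqrt(409)/12 + 365/12 = 0, giving a = -365/12 - 17*sqrt(409)/12 — point (-365/12 - 17*sqrt(409)/12, -35/12 + sqrt(409)/12).
Each listed point satisfies every original equation (direct substitution).

{(-2, -4), (-365/12 + 17*sqrt(409)/12, -35/12 - sqrt(409)/12), (-365/12 - 17*sqrt(409)/12, -35/12 + sqrt(409)/12)}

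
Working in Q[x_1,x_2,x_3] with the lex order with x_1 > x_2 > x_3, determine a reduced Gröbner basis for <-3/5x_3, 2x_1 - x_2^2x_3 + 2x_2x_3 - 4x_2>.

G = {x_1 - 2x_2, x_3}

The reduced Gröbner basis is the canonical form of the ideal for this ordering.

f_1 = -3/5x_3, LT = x_3.
f_2 = 2x_1 - x_2^2x_3 + 2x_2x_3 - 4x_2, LT = x_1.

The S-polynomials (S(f_1,f_2)) all reduce to 0 modulo the current basis, so we have a Gröbner basis.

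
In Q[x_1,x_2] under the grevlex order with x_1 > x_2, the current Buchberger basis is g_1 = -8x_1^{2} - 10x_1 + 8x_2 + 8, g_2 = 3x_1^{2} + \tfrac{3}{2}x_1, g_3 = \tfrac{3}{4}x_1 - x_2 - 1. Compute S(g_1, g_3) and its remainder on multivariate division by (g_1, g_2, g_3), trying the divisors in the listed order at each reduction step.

lcm(LM(g_1), LM(g_3)) = x_1^{2}.
S = (lcm/LT(g_1))·g_1 − (lcm/LT(g_3))·g_3 = \tfrac{4}{3}x_1x_2 + \tfrac{31}{12}x_1 - x_2 - 1.
Reduce S modulo (g_1, g_2, g_3) in that order:
  leading term x_1x_2: subtract (\tfrac{16}{9}x_2)·g_3 from \tfrac{4}{3}x_1x_2 + \tfrac{31}{12}x_1 - x_2 - 1 → \tfrac{16}{9}x_2^{2} + \tfrac{31}{12}x_1 + \tfrac{7}{9}x_2 - 1
  leading term x_2^{2}: no divisor's leading term divides it; move \tfrac{16}{9}x_2^{2} to the remainder.
  leading term x_1: subtract (\tfrac{31}{9})·g_3 from \tfrac{31}{12}x_1 + \tfrac{7}{9}x_2 - 1 → \tfrac{38}{9}x_2 + \tfrac{22}{9}
  leading term x_2: no divisor's leading term divides it; move \tfrac{38}{9}x_2 to the remainder.
  leading term 1: no divisor's leading term divides it; move \tfrac{22}{9} to the remainder.
The remainder \tfrac{16}{9}x_2^{2} + \tfrac{38}{9}x_2 + \tfrac{22}{9} is nonzero, so it would be added as the next basis element.

S(g_1, g_3) = \tfrac{4}{3}x_1x_2 + \tfrac{31}{12}x_1 - x_2 - 1; remainder on division = \tfrac{16}{9}x_2^{2} + \tfrac{38}{9}x_2 + \tfrac{22}{9}.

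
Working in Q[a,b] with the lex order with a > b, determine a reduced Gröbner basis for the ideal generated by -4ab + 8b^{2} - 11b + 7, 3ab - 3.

G = {a + \tfrac{8}{3}b - \tfrac{11}{3}, b^{2} - \tfrac{11}{8}b + \tfrac{3}{8}}

f_1 = -4ab + 8b^{2} - 11b + 7, LT = ab.
f_2 = 3ab - 3, LT = ab.

S(f_1,f_2): lcm = ab. S = -2b^{2} + \tfrac{11}{4}b - \tfrac{3}{4}.
  reduce S modulo (f_1, f_2):
  remainder -2b^{2} + \tfrac{11}{4}b - \tfrac{3}{4} ≠ 0; add g_3 = -2b^{2} + \tfrac{11}{4}b - \tfrac{3}{4} to the basis.

S(f_1,g_3): lcm = ab^{2}. S = \tfrac{11}{8}ab - \tfrac{3}{8}a - 2b^{3} + \tfrac{11}{4}b^{2} - \tfrac{7}{4}b.
  reduce S modulo (f_1, f_2, g_3):
  remainder -\tfrac{3}{8}a - b + \tfrac{11}{8} ≠ 0; add g_4 = -\tfrac{3}{8}a - b + \tfrac{11}{8} to the basis.

The other S-polynomials (S(f_2,g_3), S(f_1,g_4), S(f_2,g_4), S(g_3,g_4)) all reduce to 0 modulo the current basis, so we have a Gröbner basis.
Inter-reduce: drop elements whose leading term is divisible by another's, tail-reduce, and make monic.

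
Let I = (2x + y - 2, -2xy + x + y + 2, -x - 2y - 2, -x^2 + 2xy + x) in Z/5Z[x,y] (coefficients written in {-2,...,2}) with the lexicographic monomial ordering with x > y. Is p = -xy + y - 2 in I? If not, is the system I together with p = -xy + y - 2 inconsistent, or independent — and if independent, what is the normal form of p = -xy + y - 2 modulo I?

First compute the reduced Gröbner basis of I by Buchberger's algorithm.
f_1 = 2x + y - 2, LT = x.
f_2 = -2xy + x + y + 2, LT = xy.
f_3 = -x - 2y - 2, LT = x.
f_4 = -x^2 + 2xy + x, LT = x^2.

S(f_1,f_2): lcm = xy. S = -2x - 2y^2 + 2y + 1.
  leading term x: subtract (-1)·f_1 from -2x - 2y^2 + 2y + 1 → -2y^2 - 2y - 1
  leading term y^2: no divisor's leading term divides it; move -2y^2 to the remainder.
  leading term y: no divisor's leading term divides it; move -2y to the remainder.
  leading term 1: no divisor's leading term divides it; move -1 to the remainder.
  remainder -2y^2 - 2y - 1 ≠ 0; add h_5 = -2y^2 - 2y - 1 to the basis.

S(f_1,f_3): lcm = x. S = y + 2.
  leading term y: no divisor's leading term divides it; move y to the remainder.
  leading term 1: no divisor's leading term divides it; move 2 to the remainder.
  remainder y + 2 ≠ 0; add h_6 = y + 2 to the basis.

The other S-polynomials (S(f_1,f_4), S(f_2,f_3), S(f_2,f_4), S(f_3,f_4), S(f_1,h_5), S(f_2,h_5), S(f_3,h_5), S(f_4,h_5), S(f_1,h_6), S(f_2,h_6), S(f_3,h_6), S(f_4,h_6), S(h_5,h_6)) all reduce to 0 modulo the current basis, so we have a Gröbner basis.
Inter-reduce: drop elements whose leading term is divisible by another's, tail-reduce, and make monic.
Reduced Gröbner basis: {x - 2, y + 2}.
Label its elements g_1 = x - 2, g_2 = y + 2.

Reduce p = -xy + y - 2 modulo G:
  leading term xy: subtract (-y)·g_1 from -xy + y - 2 → -y - 2
  leading term y: subtract (-1)·g_2 from -y - 2 → 0
  normal form = 0.
Since the normal form is 0, p ∈ I.

-xy + y - 2 lies in I (it reduces to 0).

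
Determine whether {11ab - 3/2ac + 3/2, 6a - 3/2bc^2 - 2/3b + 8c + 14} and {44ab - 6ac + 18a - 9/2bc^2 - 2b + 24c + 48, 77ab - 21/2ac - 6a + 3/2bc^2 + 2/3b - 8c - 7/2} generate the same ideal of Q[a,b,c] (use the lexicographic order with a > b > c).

Two ideals are equal iff their reduced Gröbner bases coincide (the reduced basis is unique for a fixed ordering).
Buchberger on the first generating set:
f_1 = 11ab - 3/2ac + 3/2, LT = ab.
f_2 = 6a - 3/2bc^2 - 2/3b + 8c + 14, LT = a.

S(f_1,f_2): lcm = ab. S = -3/22ac + 1/4b^2c^2 + 1/9b^2 - 4/3bc - 7/3b + 3/22.
  leading term ac: subtract (-1/44c)·f_2 from -3/22ac + 1/4b^2c^2 + 1/9b^2 - 4/3bc - 7/3b + 3/22 → 1/4b^2c^2 + 1/9b^2 - 3/88bc^3 - 89/66bc - 7/3b + 2/11c^2 + 7/22c + 3/22
  leading term b^2c^2: no divisor's leading term divides it; move 1/4b^2c^2 to the remainder.
  leading term b^2: no divisor's leading term divides it; move 1/9b^2 to the remainder.
  leading term bc^3: no divisor's leading term divides it; move -3/88bc^3 to the remainder.
  leading term bc: no divisor's leading term divides it; move -89/66bc to the remainder.
  leading term b: no divisor's leading term divides it; move -7/3b to the remainder.
  leading term c^2: no divisor's leading term divides it; move 2/11c^2 to the remainder.
  leading term c: no divisor's leading term divides it; move 7/22c to the remainder.
  leading term 1: no divisor's leading term divides it; move 3/22 to the remainder.
  remainder 1/4b^2c^2 + 1/9b^2 - 3/88bc^3 - 89/66bc - 7/3b + 2/11c^2 + 7/22c + 3/22 ≠ 0; add g_3 = 1/4b^2c^2 + 1/9b^2 - 3/88bc^3 - 89/66bc - 7/3b + 2/11c^2 + 7/22c + 3/22 to the basis.

The other S-polynomials (S(f_1,g_3), S(f_2,g_3)) all reduce to 0 modulo the current basis, so we have a Gröbner basis.
Inter-reduce: drop elements whose leading term is divisible by another's, tail-reduce, and make monic.
Reduced Gröbner basis: {a - 1/4bc^2 - 1/9b + 4/3c + 7/3, b^2c^2 + 4/9b^2 - 3/22bc^3 - 178/33bc - 28/3b + 8/11c^2 + 14/11c + 6/11}.

Buchberger on the second generating set:
h_1 = 44ab - 6ac + 18a - 9/2bc^2 - 2b + 24c + 48, LT = ab.
h_2 = 77ab - 21/2ac - 6a + 3/2bc^2 + 2/3b - 8c - 7/2, LT = ab.

S(h_1,h_2): lcm = ab. S = 75/154a - 75/616bc^2 - 25/462b + 50/77c + 25/22.
  leading term a: no divisor's leading term divides it; move 75/154a to the remainder.
  leading term bc^2: no divisor's leading term divides it; move -75/616bc^2 to the remainder.
  leading term b: no divisor's leading term divides it; move -25/462b to the remainder.
  leading term c: no divisor's leading term divides it; move 50/77c to the remainder.
  leading term 1: no divisor's leading term divides it; move 25/22 to the remainder.
  remainder 75/154a - 75/616bc^2 - 25/462b + 50/77c + 25/22 ≠ 0; add k_3 = 75/154a - 75/616bc^2 - 25/462b + 50/77c + 25/22 to the basis.

S(h_1,k_3): lcm = ab. S = -3/22ac + 9/22a + 1/4b^2c^2 + 1/9b^2 - 9/88bc^2 - 4/3bc - 157/66b + 6/11c + 12/11.
  leading term ac: subtract (-7/25c)·k_3 from -3/22ac + 9/22a + 1/4b^2c^2 + 1/9b^2 - 9/88bc^2 - 4/3bc - 157/66b + 6/11c + 12/11 → 9/22a + 1/4b^2c^2 + 1/9b^2 - 3/88bc^3 - 9/88bc^2 - 89/66bc - 157/66b + 2/11c^2 + 19/22c + 12/11
  leading term a: subtract (21/25)·k_3 from 9/22a + 1/4b^2c^2 + 1/9b^2 - 3/88bc^3 - 9/88bc^2 - 89/66bc - 157/66b + 2/11c^2 + 19/22c + 12/11 → 1/4b^2c^2 + 1/9b^2 - 3/88bc^3 - 89/66bc - 7/3b + 2/11c^2 + 7/22c + 3/22
  leading term b^2c^2: no divisor's leading term divides it; move 1/4b^2c^2 to the remainder.
  leading term b^2: no divisor's leading term divides it; move 1/9b^2 to the remainder.
  leading term bc^3: no divisor's leading term divides it; move -3/88bc^3 to the remainder.
  leading term bc: no divisor's leading term divides it; move -89/66bc to the remainder.
  leading term b: no divisor's leading term divides it; move -7/3b to the remainder.
  leading term c^2: no divisor's leading term divides it; move 2/11c^2 to the remainder.
  leading term c: no divisor's leading term divides it; move 7/22c to the remainder.
  leading term 1: no divisor's leading term divides it; move 3/22 to the remainder.
  remainder 1/4b^2c^2 + 1/9b^2 - 3/88bc^3 - 89/66bc - 7/3b + 2/11c^2 + 7/22c + 3/22 ≠ 0; add k_4 = 1/4b^2c^2 + 1/9b^2 - 3/88bc^3 - 89/66bc - 7/3b + 2/11c^2 + 7/22c + 3/22 to the basis.

The other S-polynomials (S(h_2,k_3), S(h_1,k_4), S(h_2,k_4), S(k_3,k_4)) all reduce to 0 modulo the current basis, so we have a Gröbner basis.
Inter-reduce: drop elements whose leading term is divisible by another's, tail-reduce, and make monic.
Reduced Gröbner basis: {a - 1/4bc^2 - 1/9b + 4/3c + 7/3, b^2c^2 + 4/9b^2 - 3/22bc^3 - 178/33bc - 28/3b + 8/11c^2 + 14/11c + 6/11}.

Same reduced basis, so the two generating sets span the same ideal.

Yes, the ideals are equal.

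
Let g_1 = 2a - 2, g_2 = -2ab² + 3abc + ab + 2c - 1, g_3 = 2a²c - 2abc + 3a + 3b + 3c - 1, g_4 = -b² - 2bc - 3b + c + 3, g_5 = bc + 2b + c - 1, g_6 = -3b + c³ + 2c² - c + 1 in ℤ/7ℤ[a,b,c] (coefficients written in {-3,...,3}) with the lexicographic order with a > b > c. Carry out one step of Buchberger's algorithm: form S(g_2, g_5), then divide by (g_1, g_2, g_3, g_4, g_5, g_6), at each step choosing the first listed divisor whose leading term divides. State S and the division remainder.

S(g_2, g_5) = -2ab² + 2abc² + 2abc + ab - c² - 3c; remainder on division = c³ - c² + c - 3.

lcm(LM(g_2), LM(g_5)) = ab²c.
S = (lcm/LT(g_2))·g_2 − (lcm/LT(g_5))·g_5 = -2ab² + 2abc² + 2abc + ab - c² - 3c.
Reduce S modulo (g_1, g_2, g_3, g_4, g_5, g_6) in that order:
  leading term ab²: subtract (-b²)·g_1 from -2ab² + 2abc² + 2abc + ab - c² - 3c → 2abc² + 2abc + ab - 2b² - c² - 3c
  leading term abc²: subtract (bc²)·g_1 from 2abc² + 2abc + ab - 2b² - c² - 3c → 2abc + ab - 2b² + 2bc² - c² - 3c
  leading term abc: subtract (bc)·g_1 from 2abc + ab - 2b² + 2bc² - c² - 3c → ab - 2b² + 2bc² + 2bc - c² - 3c
  leading term ab: subtract (-3b)·g_1 from ab - 2b² + 2bc² + 2bc - c² - 3c → -2b² + 2bc² + 2bc + b - c² - 3c
  leading term b²: subtract (2)·g_4 from -2b² + 2bc² + 2bc + b - c² - 3c → 2bc² - bc - c² + 2c + 1
  leading term bc²: subtract (2c)·g_5 from 2bc² - bc - c² + 2c + 1 → 2bc - 3c² - 3c + 1
  leading term bc: subtract (2)·g_5 from 2bc - 3c² - 3c + 1 → 3b - 3c² + 2c + 3
  leading term b: subtract (-1)·g_6 from 3b - 3c² + 2c + 3 → c³ - c² + c - 3
  leading term c³: no divisor's leading term divides it; move c³ to the remainder.
  leading term c²: no divisor's leading term divides it; move -c² to the remainder.
  leading term c: no divisor's leading term divides it; move c to the remainder.
  leading term 1: no divisor's leading term divides it; move -3 to the remainder.
The remainder c³ - c² + c - 3 is nonzero, so it would be added as the next basis element.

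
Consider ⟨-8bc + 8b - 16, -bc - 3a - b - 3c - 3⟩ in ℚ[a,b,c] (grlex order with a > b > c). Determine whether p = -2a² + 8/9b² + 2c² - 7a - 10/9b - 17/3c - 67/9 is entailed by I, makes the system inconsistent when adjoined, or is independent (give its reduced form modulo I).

First compute the reduced Gröbner basis of I by Buchberger's algorithm.
f_1 = -8bc + 8b - 16, LT = bc.
f_2 = -bc - 3a - b - 3c - 3, LT = bc.

S(f_1,f_2): lcm = bc. S = -3a - 2b - 3c - 1.
  leading term a: no divisor's leading term divides it; move -3a to the remainder.
  leading term b: no divisor's leading term divides it; move -2b to the remainder.
  leading term c: no divisor's leading term divides it; move -3c to the remainder.
  leading term 1: no divisor's leading term divides it; move -1 to the remainder.
  remainder -3a - 2b - 3c - 1 ≠ 0; add h_3 = -3a - 2b - 3c - 1 to the basis.

The other S-polynomials (S(f_1,h_3), S(f_2,h_3)) all reduce to 0 modulo the current basis, so we have a Gröbner basis.
Inter-reduce: drop elements whose leading term is divisible by another's, tail-reduce, and make monic.
Reduced Gröbner basis: {bc - b + 2, a + ⅔b + c + ⅓}.
Label its elements g_1 = bc - b + 2, g_2 = a + ⅔b + c + ⅓.

Reduce p = -2a² + 8/9b² + 2c² - 7a - 10/9b - 17/3c - 67/9 modulo G:
  leading term a²: subtract (-2a)·g_2 from -2a² + 8/9b² + 2c² - 7a - 10/9b - 17/3c - 67/9 → 4/3ab + 2ac + 8/9b² + 2c² - 19/3a - 10/9b - 17/3c - 67/9
  leading term ab: subtract (4/3b)·g_2 from 4/3ab + 2ac + 8/9b² + 2c² - 19/3a - 10/9b - 17/3c - 67/9 → 2ac - 4/3bc + 2c² - 19/3a - 14/9b - 17/3c - 67/9
  leading term ac: subtract (2c)·g_2 from 2ac - 4/3bc + 2c² - 19/3a - 14/9b - 17/3c - 67/9 → -8/3bc - 19/3a - 14/9b - 19/3c - 67/9
  leading term bc: subtract (-8/3)·g_1 from -8/3bc - 19/3a - 14/9b - 19/3c - 67/9 → -19/3a - 38/9b - 19/3c - 19/9
  leading term a: subtract (-19/3)·g_2 from -19/3a - 38/9b - 19/3c - 19/9 → 0
  normal form = 0.
Since the normal form is 0, p ∈ I.

-2a² + 8/9b² + 2c² - 7a - 10/9b - 17/3c - 67/9 lies in I (it reduces to 0).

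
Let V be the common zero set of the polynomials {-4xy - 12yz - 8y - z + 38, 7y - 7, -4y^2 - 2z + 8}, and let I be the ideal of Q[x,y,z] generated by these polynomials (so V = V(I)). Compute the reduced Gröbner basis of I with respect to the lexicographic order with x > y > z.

G = {x - 1, y - 1, z - 2}

This is the nonlinear analogue of row-reducing a linear system.

f_1 = -4xy - 12yz - 8y - z + 38, LT = xy.
f_2 = 7y - 7, LT = y.
f_3 = -4y^2 - 2z + 8, LT = y^2.

S(f_1,f_2): lcm = xy. S = x + 3yz + 2y + 1/4z - 19/2.
  leading term x: no divisor's leading term divides it; move x to the remainder.
  leading term yz: subtract (3/7z)·f_2 from 3yz + 2y + 1/4z - 19/2 → 2y + 13/4z - 19/2
  leading term y: subtract (2/7)·f_2 from 2y + 13/4z - 19/2 → 13/4z - 15/2
  leading term z: no divisor's leading term divides it; move 13/4z to the remainder.
  leading term 1: no divisor's leading term divides it; move -15/2 to the remainder.
  remainder x + 13/4z - 15/2 ≠ 0; add g_4 = x + 13/4z - 15/2 to the basis.

S(f_1,f_3): lcm = xy^2. S = -1/2xz + 2x + 3y^2z + 2y^2 + 1/4yz - 19/2y.
  leading term xz: subtract (-1/2z)·g_4 from -1/2xz + 2x + 3y^2z + 2y^2 + 1/4yz - 19/2y → 2x + 3y^2z + 2y^2 + 1/4yz - 19/2y + 13/8z^2 - 15/4z
  leading term x: subtract (2)·g_4 from 2x + 3y^2z + 2y^2 + 1/4yz - 19/2y + 13/8z^2 - 15/4z → 3y^2z + 2y^2 + 1/4yz - 19/2y + 13/8z^2 - 41/4z + 15
  leading term y^2z: subtract (3/7yz)·f_2 from 3y^2z + 2y^2 + 1/4yz - 19/2y + 13/8z^2 - 41/4z + 15 → 2y^2 + 13/4yz - 19/2y + 13/8z^2 - 41/4z + 15
  leading term y^2: subtract (2/7y)·f_2 from 2y^2 + 13/4yz - 19/2y + 13/8z^2 - 41/4z + 15 → 13/4yz - 15/2y + 13/8z^2 - 41/4z + 15
  leading term yz: subtract (13/28z)·f_2 from 13/4yz - 15/2y + 13/8z^2 - 41/4z + 15 → -15/2y + 13/8z^2 - 7z + 15
  leading term y: subtract (-15/14)·f_2 from -15/2y + 13/8z^2 - 7z + 15 → 13/8z^2 - 7z + 15/2
  leading term z^2: no divisor's leading term divides it; move 13/8z^2 to the remainder.
  leading term z: no divisor's leading term divides it; move -7z to the remainder.
  leading term 1: no divisor's leading term divides it; move 15/2 to the remainder.
  remainder 13/8z^2 - 7z + 15/2 ≠ 0; add g_5 = 13/8z^2 - 7z + 15/2 to the basis.

S(f_2,f_3): lcm = y^2. S = -y - 1/2z + 2.
  leading term y: subtract (-1/7)·f_2 from -y - 1/2z + 2 → -1/2z + 1
  leading term z: no divisor's leading term divides it; move -1/2z to the remainder.
  leading term 1: no divisor's leading term divides it; move 1 to the remainder.
  remainder -1/2z + 1 ≠ 0; add g_6 = -1/2z + 1 to the basis.

The other S-polynomials (S(f_1,g_4), S(f_2,g_4), S(f_3,g_4), S(f_1,g_5), S(f_2,g_5), S(f_3,g_5), S(g_4,g_5), S(f_1,g_6), S(f_2,g_6), S(f_3,g_6), S(g_4,g_6), S(g_5,g_6)) all reduce to 0 modulo the current basis, so we have a Gröbner basis.
Inter-reduce: drop elements whose leading term is divisible by another's, tail-reduce, and make monic.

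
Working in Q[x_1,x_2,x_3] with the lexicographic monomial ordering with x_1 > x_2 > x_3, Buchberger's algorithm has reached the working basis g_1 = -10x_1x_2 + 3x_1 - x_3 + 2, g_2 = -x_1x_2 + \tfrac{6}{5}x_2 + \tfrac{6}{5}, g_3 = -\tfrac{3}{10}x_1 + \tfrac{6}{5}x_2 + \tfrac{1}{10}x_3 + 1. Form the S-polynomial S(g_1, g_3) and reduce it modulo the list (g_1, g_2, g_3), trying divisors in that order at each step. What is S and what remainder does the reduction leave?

S(g_1, g_3) = -\tfrac{3}{10}x_1 + 4x_2^{2} + \tfrac{1}{3}x_2x_3 + \tfrac{10}{3}x_2 + \tfrac{1}{10}x_3 - \tfrac{1}{5}; remainder on division = 4x_2^{2} + \tfrac{1}{3}x_2x_3 + \tfrac{32}{15}x_2 - \tfrac{6}{5}.

lcm(LM(g_1), LM(g_3)) = x_1x_2.
S = (lcm/LT(g_1))·g_1 − (lcm/LT(g_3))·g_3 = -\tfrac{3}{10}x_1 + 4x_2^{2} + \tfrac{1}{3}x_2x_3 + \tfrac{10}{3}x_2 + \tfrac{1}{10}x_3 - \tfrac{1}{5}.
Reduce S modulo (g_1, g_2, g_3) in that order:
  leading term x_1: subtract (1)·g_3 from -\tfrac{3}{10}x_1 + 4x_2^{2} + \tfrac{1}{3}x_2x_3 + \tfrac{10}{3}x_2 + \tfrac{1}{10}x_3 - \tfrac{1}{5} → 4x_2^{2} + \tfrac{1}{3}x_2x_3 + \tfrac{32}{15}x_2 - \tfrac{6}{5}
  leading term x_2^{2}: no divisor's leading term divides it; move 4x_2^{2} to the remainder.
  leading term x_2x_3: no divisor's leading term divides it; move \tfrac{1}{3}x_2x_3 to the remainder.
  leading term x_2: no divisor's leading term divides it; move \tfrac{32}{15}x_2 to the remainder.
  leading term 1: no divisor's leading term divides it; move -\tfrac{6}{5} to the remainder.
The remainder 4x_2^{2} + \tfrac{1}{3}x_2x_3 + \tfrac{32}{15}x_2 - \tfrac{6}{5} is nonzero, so it would be added as the next basis element.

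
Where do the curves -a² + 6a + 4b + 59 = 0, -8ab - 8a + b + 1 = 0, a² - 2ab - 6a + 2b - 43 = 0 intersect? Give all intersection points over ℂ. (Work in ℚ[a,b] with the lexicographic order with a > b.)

Compute a lex Gröbner basis by Buchberger's algorithm.
f_1 = -a² + 6a + 4b + 59, LT = a².
f_2 = -8ab - 8a + b + 1, LT = ab.
f_3 = a² - 2ab - 6a + 2b - 43, LT = a².

S(f_1,f_2): lcm = a²b. S = -a² - 47/8ab + ⅛a - 4b² - 59b.
  leading term a²: subtract (1)·f_1 from -a² - 47/8ab + ⅛a - 4b² - 59b → -47/8ab - 47/8a - 4b² - 63b - 59
  leading term ab: subtract (47/64)·f_2 from -47/8ab - 47/8a - 4b² - 63b - 59 → -4b² - 4079/64b - 3823/64
  leading term b²: no divisor's leading term divides it; move -4b² to the remainder.
  leading term b: no divisor's leading term divides it; move -4079/64b to the remainder.
  leading term 1: no divisor's leading term divides it; move -3823/64 to the remainder.
  remainder -4b² - 4079/64b - 3823/64 ≠ 0; add h_4 = -4b² - 4079/64b - 3823/64 to the basis.

S(f_1,f_3): lcm = a². S = 2ab - 6b - 16.
  leading term ab: subtract (-¼)·f_2 from 2ab - 6b - 16 → -2a - 23/4b - 63/4
  leading term a: no divisor's leading term divides it; move -2a to the remainder.
  leading term b: no divisor's leading term divides it; move -23/4b to the remainder.
  leading term 1: no divisor's leading term divides it; move -63/4 to the remainder.
  remainder -2a - 23/4b - 63/4 ≠ 0; add h_5 = -2a - 23/4b - 63/4 to the basis.

S(f_2,f_3): lcm = a²b. S = a² + 2ab² + 47/8ab - ⅛a - 2b² + 43b.
  leading term a²: subtract (-1)·f_1 from a² + 2ab² + 47/8ab - ⅛a - 2b² + 43b → 2ab² + 47/8ab + 47/8a - 2b² + 47b + 59
  leading term ab²: subtract (-¼b)·f_2 from 2ab² + 47/8ab + 47/8a - 2b² + 47b + 59 → 31/8ab + 47/8a - 7/4b² + 189/4b + 59
  leading term ab: subtract (-31/64)·f_2 from 31/8ab + 47/8a - 7/4b² + 189/4b + 59 → 2a - 7/4b² + 3055/64b + 3807/64
  leading term a: subtract (-1)·h_5 from 2a - 7/4b² + 3055/64b + 3807/64 → -7/4b² + 2687/64b + 2799/64
  leading term b²: subtract (7/16)·h_4 from -7/4b² + 2687/64b + 2799/64 → 71545/1024b + 71545/1024
  leading term b: no divisor's leading term divides it; move 71545/1024b to the remainder.
  leading term 1: no divisor's leading term divides it; move 71545/1024 to the remainder.
  remainder 71545/1024b + 71545/1024 ≠ 0; add h_6 = 71545/1024b + 71545/1024 to the basis.

The other S-polynomials (S(f_1,h_4), S(f_2,h_4), S(f_3,h_4), S(f_1,h_5), S(f_2,h_5), S(f_3,h_5), S(h_4,h_5), S(f_1,h_6), S(f_2,h_6), S(f_3,h_6), S(h_4,h_6), S(h_5,h_6)) all reduce to 0 modulo the current basis, so we have a Gröbner basis.
Inter-reduce: drop elements whose leading term is divisible by another's, tail-reduce, and make monic.
Reduced Gröbner basis: {a + 5, b + 1}.

Elimination: the polynomial b + 1 lies in the elimination ideal for b, so b ∈ {-1}. For each such b, the remaining basis elements (now univariate) give the rest of the solution.
  b = -1: the earlier basis element becomes a + 5 = 0, giving a = -5 — point (-5, -1).

{(-5, -1)}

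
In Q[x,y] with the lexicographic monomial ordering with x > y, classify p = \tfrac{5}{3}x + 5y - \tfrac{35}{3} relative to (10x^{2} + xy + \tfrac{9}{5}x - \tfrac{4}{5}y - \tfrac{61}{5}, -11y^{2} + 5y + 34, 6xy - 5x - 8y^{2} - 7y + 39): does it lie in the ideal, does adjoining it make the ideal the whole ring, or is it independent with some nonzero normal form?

First compute the reduced Gröbner basis of I by Buchberger's algorithm.
f_1 = 10x^{2} + xy + \tfrac{9}{5}x - \tfrac{4}{5}y - \tfrac{61}{5}, LT = x^{2}.
f_2 = -11y^{2} + 5y + 34, LT = y^{2}.
f_3 = 6xy - 5x - 8y^{2} - 7y + 39, LT = xy.

S(f_1,f_3): lcm = x^{2}y. S = \tfrac{5}{6}x^{2} + \tfrac{43}{30}xy^{2} + \tfrac{101}{75}xy - \tfrac{13}{2}x - \tfrac{2}{25}y^{2} - \tfrac{61}{50}y.
  leading term x^{2}: subtract (\tfrac{1}{12})·f_1 from \tfrac{5}{6}x^{2} + \tfrac{43}{30}xy^{2} + \tfrac{101}{75}xy - \tfrac{13}{2}x - \tfrac{2}{25}y^{2} - \tfrac{61}{50}y → \tfrac{43}{30}xy^{2} + \tfrac{379}{300}xy - \tfrac{133}{20}x - \tfrac{2}{25}y^{2} - \tfrac{173}{150}y + \tfrac{61}{60}
  leading term xy^{2}: subtract (-\tfrac{43}{330}x)·f_2 from \tfrac{43}{30}xy^{2} + \tfrac{379}{300}xy - \tfrac{133}{20}x - \tfrac{2}{25}y^{2} - \tfrac{173}{150}y + \tfrac{61}{60} → \tfrac{6319}{3300}xy - \tfrac{293}{132}x - \tfrac{2}{25}y^{2} - \tfrac{173}{150}y + \tfrac{61}{60}
  leading term xy: subtract (\tfrac{6319}{19800})·f_3 from \tfrac{6319}{3300}xy - \tfrac{293}{132}x - \tfrac{2}{25}y^{2} - \tfrac{173}{150}y + \tfrac{61}{60} → -\tfrac{2471}{3960}x + \tfrac{6121}{2475}y^{2} + \tfrac{21397}{19800}y - \tfrac{75437}{6600}
  leading term x: no divisor's leading term divides it; move -\tfrac{2471}{3960}x to the remainder.
  leading term y^{2}: subtract (-\tfrac{6121}{27225})·f_2 from \tfrac{6121}{2475}y^{2} + \tfrac{21397}{19800}y - \tfrac{75437}{6600} → \tfrac{160069}{72600}y - \tfrac{824509}{217800}
  leading term y: no divisor's leading term divides it; move \tfrac{160069}{72600}y to the remainder.
  leading term 1: no divisor's leading term divides it; move -\tfrac{824509}{217800} to the remainder.
  remainder -\tfrac{2471}{3960}x + \tfrac{160069}{72600}y - \tfrac{824509}{217800} ≠ 0; add h_4 = -\tfrac{2471}{3960}x + \tfrac{160069}{72600}y - \tfrac{824509}{217800} to the basis.

S(f_2,f_3): lcm = xy^{2}. S = \tfrac{25}{66}xy - \tfrac{34}{11}x + \tfrac{4}{3}y^{3} + \tfrac{7}{6}y^{2} - \tfrac{13}{2}y.
  leading term xy: subtract (\tfrac{25}{396})·f_3 from \tfrac{25}{66}xy - \tfrac{34}{11}x + \tfrac{4}{3}y^{3} + \tfrac{7}{6}y^{2} - \tfrac{13}{2}y → -\tfrac{1099}{396}x + \tfrac{4}{3}y^{3} + \tfrac{331}{198}y^{2} - \tfrac{2399}{396}y - \tfrac{325}{132}
  leading term x: subtract (\tfrac{1570}{353})·h_4 from -\tfrac{1099}{396}x + \tfrac{4}{3}y^{3} + \tfrac{331}{198}y^{2} - \tfrac{2399}{396}y - \tfrac{325}{132} → \tfrac{4}{3}y^{3} + \tfrac{331}{198}y^{2} - \tfrac{30492271}{1922085}y + \tfrac{27629572}{1922085}
  leading term y^{3}: subtract (-\tfrac{4}{33}y)·f_2 from \tfrac{4}{3}y^{3} + \tfrac{331}{198}y^{2} - \tfrac{30492271}{1922085}y + \tfrac{27629572}{1922085} → \tfrac{41}{18}y^{2} - \tfrac{22570951}{1922085}y + \tfrac{27629572}{1922085}
  leading term y^{2}: subtract (-\tfrac{41}{198})·f_2 from \tfrac{41}{18}y^{2} - \tfrac{22570951}{1922085}y + \tfrac{27629572}{1922085} → -\tfrac{13720609}{1281390}y + \tfrac{13720609}{640695}
  leading term y: no divisor's leading term divides it; move -\tfrac{13720609}{1281390}y to the remainder.
  leading term 1: no divisor's leading term divides it; move \tfrac{13720609}{640695} to the remainder.
  remainder -\tfrac{13720609}{1281390}y + \tfrac{13720609}{640695} ≠ 0; add h_5 = -\tfrac{13720609}{1281390}y + \tfrac{13720609}{640695} to the basis.

The other S-polynomials (S(f_1,f_2), S(f_1,h_4), S(f_2,h_4), S(f_3,h_4), S(f_1,h_5), S(f_2,h_5), S(f_3,h_5), S(h_4,h_5)) all reduce to 0 modulo the current basis, so we have a Gröbner basis.
Inter-reduce: drop elements whose leading term is divisible by another's, tail-reduce, and make monic.
Reduced Gröbner basis: {x - 1, y - 2}.
Label its elements g_1 = x - 1, g_2 = y - 2.

Reduce p = \tfrac{5}{3}x + 5y - \tfrac{35}{3} modulo G:
  leading term x: subtract (\tfrac{5}{3})·g_1 from \tfrac{5}{3}x + 5y - \tfrac{35}{3} → 5y - 10
  leading term y: subtract (5)·g_2 from 5y - 10 → 0
  normal form = 0.
Since the normal form is 0, p ∈ I.

\tfrac{5}{3}x + 5y - \tfrac{35}{3} lies in I (it reduces to 0).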